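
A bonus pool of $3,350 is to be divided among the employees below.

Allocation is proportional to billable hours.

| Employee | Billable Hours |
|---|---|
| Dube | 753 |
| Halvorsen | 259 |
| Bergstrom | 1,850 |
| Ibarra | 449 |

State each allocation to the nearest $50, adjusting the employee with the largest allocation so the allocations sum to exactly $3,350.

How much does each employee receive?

Dube: $750 · Halvorsen: $250 · Bergstrom: $1,900 · Ibarra: $450

Combined billable hours = 3,311.
Proportional shares: Dube 753/3,311 × $3,350 = 761.87; Halvorsen 259/3,311 × $3,350 = 262.05; Bergstrom 1,850/3,311 × $3,350 = 1,871.79; Ibarra 449/3,311 × $3,350 = 454.29.
Rounded to nearest $50: Dube $750; Halvorsen $250; Bergstrom $1,850; Ibarra $450. Sum = $3,300.
Difference $3,350 − $3,300 = +$50 applied to largest allocation (Bergstrom): Bergstrom becomes $1,900.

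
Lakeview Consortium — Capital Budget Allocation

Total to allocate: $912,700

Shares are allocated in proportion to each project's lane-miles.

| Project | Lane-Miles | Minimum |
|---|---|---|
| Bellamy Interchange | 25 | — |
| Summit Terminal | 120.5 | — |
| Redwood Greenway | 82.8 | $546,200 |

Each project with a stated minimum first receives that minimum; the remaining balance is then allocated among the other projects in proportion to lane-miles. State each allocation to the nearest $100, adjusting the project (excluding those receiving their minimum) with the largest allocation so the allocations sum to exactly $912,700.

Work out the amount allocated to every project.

Fund the minimums — Redwood Greenway $546,200. Residual $366,500.
Residual split over remaining lane-miles 145.5: Bellamy Interchange 62,972.51 → $63,000; Summit Terminal 303,527.49 → $303,500.

Bellamy Interchange: $63,000; Summit Terminal: $303,500; Redwood Greenway: $546,200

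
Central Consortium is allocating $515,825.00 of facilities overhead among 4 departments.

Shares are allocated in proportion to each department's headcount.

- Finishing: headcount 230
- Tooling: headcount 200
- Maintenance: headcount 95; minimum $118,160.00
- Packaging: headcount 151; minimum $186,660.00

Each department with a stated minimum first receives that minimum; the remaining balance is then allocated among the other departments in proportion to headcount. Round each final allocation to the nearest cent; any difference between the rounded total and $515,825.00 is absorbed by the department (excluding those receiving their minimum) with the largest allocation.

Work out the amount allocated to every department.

Fund the minimums — Maintenance $118,160.00; Packaging $186,660.00. Residual $211,005.00.
Residual split over remaining headcount 430: Finishing 112,863.1395 → $112,863.14; Tooling 98,141.8605 → $98,141.86.

Finishing: $112,863.14 · Tooling: $98,141.86 · Maintenance: $118,160.00 · Packaging: $186,660.00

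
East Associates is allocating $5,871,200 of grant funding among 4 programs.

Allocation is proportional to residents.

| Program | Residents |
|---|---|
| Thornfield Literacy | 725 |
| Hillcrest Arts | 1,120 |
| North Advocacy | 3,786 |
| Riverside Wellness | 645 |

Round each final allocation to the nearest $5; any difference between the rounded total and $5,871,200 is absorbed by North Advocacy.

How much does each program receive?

Combined residents = 6,276.
Proportional shares: Thornfield Literacy 725/6,276 × $5,871,200 = 678,237.73; Hillcrest Arts 1,120/6,276 × $5,871,200 = 1,047,760.36; North Advocacy 3,786/6,276 × $5,871,200 = 3,541,804.21; Riverside Wellness 645/6,276 × $5,871,200 = 603,397.71.
After rounding ($5): Thornfield Literacy $678,240; Hillcrest Arts $1,047,760; North Advocacy $3,541,805; Riverside Wellness $603,400. Sum = $5,871,205.
Difference $5,871,200 − $5,871,205 = −$5 applied to North Advocacy: North Advocacy becomes $3,541,800.

Thornfield Literacy: $678,240 · Hillcrest Arts: $1,047,760 · North Advocacy: $3,541,800 · Riverside Wellness: $603,400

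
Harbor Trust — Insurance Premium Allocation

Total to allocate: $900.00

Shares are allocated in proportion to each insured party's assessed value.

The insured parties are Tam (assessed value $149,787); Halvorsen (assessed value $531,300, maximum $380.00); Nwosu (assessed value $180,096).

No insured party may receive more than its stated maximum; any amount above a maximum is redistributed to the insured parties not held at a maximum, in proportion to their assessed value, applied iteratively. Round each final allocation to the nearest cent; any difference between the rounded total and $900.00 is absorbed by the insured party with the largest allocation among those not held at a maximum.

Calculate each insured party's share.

Assessed value total: 861,183.
Unconstrained shares: Tam 156.5385; Halvorsen 555.2478; Nwosu 188.2137.
Held at cap: Halvorsen ($380.00); remaining pool $520.00 reallocated over remaining assessed value 329,883.
Redistributed shares: Tam 236.1117 → $236.11; Nwosu 283.8883 → $283.89.

Tam: $236.11 | Halvorsen: $380.00 | Nwosu: $283.89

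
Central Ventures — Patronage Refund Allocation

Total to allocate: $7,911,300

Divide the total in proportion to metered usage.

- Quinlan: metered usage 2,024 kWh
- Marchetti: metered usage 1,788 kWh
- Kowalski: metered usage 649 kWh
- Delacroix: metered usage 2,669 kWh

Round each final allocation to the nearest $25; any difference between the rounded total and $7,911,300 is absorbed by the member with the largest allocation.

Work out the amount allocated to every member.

Total metered usage = 7,130.
Proportional shares: Quinlan 2,024/7,130 × $7,911,300 = 2,245,788.39; Marchetti 1,788/7,130 × $7,911,300 = 1,983,927.69; Kowalski 649/7,130 × $7,911,300 = 720,116.93; Delacroix 2,669/7,130 × $7,911,300 = 2,961,467.00.
Rounded to nearest $25: Quinlan $2,245,800; Marchetti $1,983,925; Kowalski $720,125; Delacroix $2,961,475. Sum = $7,911,325.
Difference $7,911,300 − $7,911,325 = −$25 applied to largest allocation (Delacroix): Delacroix becomes $2,961,450.

Quinlan: $2,245,800; Marchetti: $1,983,925; Kowalski: $720,125; Delacroix: $2,961,450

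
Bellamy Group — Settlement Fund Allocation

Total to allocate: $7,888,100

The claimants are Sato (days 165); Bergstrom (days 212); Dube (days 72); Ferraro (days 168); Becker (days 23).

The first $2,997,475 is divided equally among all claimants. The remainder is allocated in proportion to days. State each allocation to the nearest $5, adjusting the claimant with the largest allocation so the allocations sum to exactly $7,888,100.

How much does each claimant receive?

Sato: $1,860,360; Bergstrom: $2,219,515; Dube: $1,149,690; Ferraro: $1,883,285; Becker: $775,250

First tranche $2,997,475 split equally: $599,495 each.
Remainder $4,890,625 by days (total 640): Sato 1,260,864.26 → $1,260,865; Bergstrom 1,620,019.53 → $1,620,020; Dube 550,195.31 → $550,195; Ferraro 1,283,789.06 → $1,283,790; Becker 175,756.84 → $175,755.
Totals: Sato $599,495 + $1,260,865 = $1,860,360; Bergstrom $599,495 + $1,620,020 = $2,219,515; Dube $599,495 + $550,195 = $1,149,690; Ferraro $599,495 + $1,283,790 = $1,883,285; Becker $599,495 + $175,755 = $775,250.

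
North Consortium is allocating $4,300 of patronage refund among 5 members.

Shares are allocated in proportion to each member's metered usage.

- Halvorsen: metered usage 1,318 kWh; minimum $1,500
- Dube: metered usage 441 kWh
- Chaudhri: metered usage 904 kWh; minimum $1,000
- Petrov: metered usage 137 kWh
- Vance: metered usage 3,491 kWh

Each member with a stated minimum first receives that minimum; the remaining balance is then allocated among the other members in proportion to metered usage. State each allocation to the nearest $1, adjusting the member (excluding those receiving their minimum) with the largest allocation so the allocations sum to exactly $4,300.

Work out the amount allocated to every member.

Fund the minimums — Halvorsen $1,500; Chaudhri $1,000. Balance $1,800.
Balance split over remaining metered usage 4,069: Dube 195.08 → $195; Petrov 60.60 → $61; Vance 1,544.31 → $1,544.

Halvorsen: $1,500 · Dube: $195 · Chaudhri: $1,000 · Petrov: $61 · Vance: $1,544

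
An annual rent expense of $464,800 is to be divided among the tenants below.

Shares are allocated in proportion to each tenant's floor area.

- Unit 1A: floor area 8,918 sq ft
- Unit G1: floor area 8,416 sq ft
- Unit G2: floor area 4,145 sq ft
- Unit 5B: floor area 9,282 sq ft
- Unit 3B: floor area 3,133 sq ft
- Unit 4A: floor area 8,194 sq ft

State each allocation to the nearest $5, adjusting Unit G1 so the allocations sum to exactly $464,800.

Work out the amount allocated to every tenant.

Unit 1A: $98,485; Unit G1: $92,945; Unit G2: $45,775; Unit 5B: $102,505; Unit 3B: $34,600; Unit 4A: $90,490

Sum of floor area: 42,088.
Unrounded shares: Unit 1A 8,918/42,088 × $464,800 = 98,486.18; Unit G1 8,416/42,088 × $464,800 = 92,942.33; Unit G2 4,145/42,088 × $464,800 = 45,775.42; Unit 5B 9,282/42,088 × $464,800 = 102,506.03; Unit 3B 3,133/42,088 × $464,800 = 34,599.37; Unit 4A 8,194/42,088 × $464,800 = 90,490.67.
At nearest $5: Unit 1A $98,485; Unit G1 $92,940; Unit G2 $45,775; Unit 5B $102,505; Unit 3B $34,600; Unit 4A $90,490. Sum = $464,795.
Difference $464,800 − $464,795 = +$5 applied to Unit G1: Unit G1 becomes $92,945.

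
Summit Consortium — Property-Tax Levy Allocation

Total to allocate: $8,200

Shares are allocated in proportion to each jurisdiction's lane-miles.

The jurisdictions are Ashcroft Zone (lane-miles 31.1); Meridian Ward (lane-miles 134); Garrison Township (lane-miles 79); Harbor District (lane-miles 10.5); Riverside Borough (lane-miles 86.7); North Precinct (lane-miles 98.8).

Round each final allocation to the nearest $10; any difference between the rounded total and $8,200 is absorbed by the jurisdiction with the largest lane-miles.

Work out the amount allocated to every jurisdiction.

Ashcroft Zone: $580 · Meridian Ward: $2,490 · Garrison Township: $1,470 · Harbor District: $200 · Riverside Borough: $1,620 · North Precinct: $1,840

Combined lane-miles = 31.1 + 134 + 79 + 10.5 + 86.7 + 98.8 = 440.1.
Pro-rata amounts: Ashcroft Zone 579.46; Meridian Ward 2,496.71; Garrison Township 1,471.94; Harbor District 195.64; Riverside Borough 1,615.41; North Precinct 1,840.85.
At nearest $10: Ashcroft Zone $580; Meridian Ward $2,500; Garrison Township $1,470; Harbor District $200; Riverside Borough $1,620; North Precinct $1,840. Sum = $8,210.
Difference $8,200 − $8,210 = −$10 applied to largest lane-miles (Meridian Ward): Meridian Ward becomes $2,490.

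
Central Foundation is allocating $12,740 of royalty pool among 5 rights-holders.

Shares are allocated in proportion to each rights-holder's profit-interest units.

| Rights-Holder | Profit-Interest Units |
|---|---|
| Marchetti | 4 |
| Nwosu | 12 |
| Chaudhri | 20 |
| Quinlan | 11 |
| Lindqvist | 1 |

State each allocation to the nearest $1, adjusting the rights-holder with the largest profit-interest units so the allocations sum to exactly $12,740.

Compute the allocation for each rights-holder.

Marchetti: $1,062 | Nwosu: $3,185 | Chaudhri: $5,308 | Quinlan: $2,920 | Lindqvist: $265

Total profit-interest units = 4 + 12 + 20 + 11 + 1 = 48.
Unrounded shares: Marchetti 1,061.67; Nwosu 3,185.00; Chaudhri 5,308.33; Quinlan 2,919.58; Lindqvist 265.42.
Rounded to nearest $1: Marchetti $1,062; Nwosu $3,185; Chaudhri $5,308; Quinlan $2,920; Lindqvist $265. Sum = $12,740.
Sum already equals the total — no adjustment.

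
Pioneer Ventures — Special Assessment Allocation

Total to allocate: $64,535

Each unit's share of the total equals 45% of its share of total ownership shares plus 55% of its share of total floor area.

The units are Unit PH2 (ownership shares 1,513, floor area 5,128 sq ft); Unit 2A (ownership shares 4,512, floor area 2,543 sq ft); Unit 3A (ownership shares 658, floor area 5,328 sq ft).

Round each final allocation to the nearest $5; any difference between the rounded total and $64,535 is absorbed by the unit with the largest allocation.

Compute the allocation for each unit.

Unit PH2: $20,575; Unit 2A: $26,550; Unit 3A: $17,410

Ownership shares total 6,683; floor area total 12,999.
Composite weights (45% ownership shares + 55% floor area): Unit PH2 0.3188; Unit 2A 0.4114; Unit 3A 0.2697.
Proportional shares: Unit PH2 20,576.88; Unit 2A 26,550.50; Unit 3A 17,407.62.
Rounded to nearest $5: Unit PH2 $20,575; Unit 2A $26,550; Unit 3A $17,410. Sum = $64,535.
No rounding difference to absorb.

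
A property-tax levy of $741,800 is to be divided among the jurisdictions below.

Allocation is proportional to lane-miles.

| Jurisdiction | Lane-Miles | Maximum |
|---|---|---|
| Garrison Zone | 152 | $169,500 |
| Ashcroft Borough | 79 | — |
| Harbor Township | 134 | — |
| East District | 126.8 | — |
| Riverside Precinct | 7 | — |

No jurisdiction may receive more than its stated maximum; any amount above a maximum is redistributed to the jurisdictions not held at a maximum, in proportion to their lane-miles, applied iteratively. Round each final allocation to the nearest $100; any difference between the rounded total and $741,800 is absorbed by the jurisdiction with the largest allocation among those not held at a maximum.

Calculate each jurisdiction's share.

Garrison Zone: $169,500 | Ashcroft Borough: $130,400 | Harbor Township: $221,100 | East District: $209,200 | Riverside Precinct: $11,600

Combined lane-miles = 498.8.
Proportional shares (ignoring caps): Garrison Zone 226,049.72; Ashcroft Borough 117,486.37; Harbor Township 199,280.67; East District 188,573.06; Riverside Precinct 10,410.18.
Held at cap: Garrison Zone ($169,500); balance $572,300 reallocated over remaining lane-miles 346.8.
Remaining shares: Ashcroft Borough 130,368.22 → $130,400; Harbor Township 221,130.91 → $221,100; East District 209,249.25 → $209,200; Riverside Precinct 11,551.61 → $11,600.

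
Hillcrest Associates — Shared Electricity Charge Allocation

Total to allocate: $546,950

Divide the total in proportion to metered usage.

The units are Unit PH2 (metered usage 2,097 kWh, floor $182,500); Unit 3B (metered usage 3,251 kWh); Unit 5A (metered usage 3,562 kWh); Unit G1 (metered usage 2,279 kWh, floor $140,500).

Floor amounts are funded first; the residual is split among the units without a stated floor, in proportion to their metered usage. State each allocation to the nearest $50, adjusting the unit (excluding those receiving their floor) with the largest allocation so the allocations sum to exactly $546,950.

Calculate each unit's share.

Guaranteed amounts: Unit PH2 $182,500; Unit G1 $140,500. Balance $223,950.
Balance split over remaining metered usage 6,813: Unit 3B 106,863.56 → $106,850; Unit 5A 117,086.44 → $117,100.

Unit PH2: $182,500; Unit 3B: $106,850; Unit 5A: $117,100; Unit G1: $140,500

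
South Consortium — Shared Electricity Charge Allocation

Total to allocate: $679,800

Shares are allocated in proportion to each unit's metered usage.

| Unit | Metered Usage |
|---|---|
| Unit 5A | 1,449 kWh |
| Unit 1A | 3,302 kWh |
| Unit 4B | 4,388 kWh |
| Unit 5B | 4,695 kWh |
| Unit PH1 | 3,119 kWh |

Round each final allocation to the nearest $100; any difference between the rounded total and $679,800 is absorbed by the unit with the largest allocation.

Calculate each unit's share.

Total metered usage = 16,953.
Unrounded shares: Unit 5A 1,449/16,953 × $679,800 = 58,103.59; Unit 1A 3,302/16,953 × $679,800 = 132,407.22; Unit 4B 4,388/16,953 × $679,800 = 175,954.84; Unit 5B 4,695/16,953 × $679,800 = 188,265.26; Unit PH1 3,119/16,953 × $679,800 = 125,069.09.
After rounding ($100): Unit 5A $58,100; Unit 1A $132,400; Unit 4B $176,000; Unit 5B $188,300; Unit PH1 $125,100. Sum = $679,900.
Difference $679,800 − $679,900 = −$100 applied to largest allocation (Unit 5B): Unit 5B becomes $188,200.

Unit 5A: $58,100 | Unit 1A: $132,400 | Unit 4B: $176,000 | Unit 5B: $188,200 | Unit PH1: $125,100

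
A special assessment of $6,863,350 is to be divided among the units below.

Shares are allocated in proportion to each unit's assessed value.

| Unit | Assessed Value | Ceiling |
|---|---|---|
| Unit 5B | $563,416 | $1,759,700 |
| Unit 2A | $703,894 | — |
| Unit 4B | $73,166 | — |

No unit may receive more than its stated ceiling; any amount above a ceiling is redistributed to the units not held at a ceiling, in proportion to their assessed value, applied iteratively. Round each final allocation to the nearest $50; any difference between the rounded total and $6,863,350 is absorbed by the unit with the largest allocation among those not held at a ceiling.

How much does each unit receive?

Unit 5B: $1,759,700 | Unit 2A: $4,623,100 | Unit 4B: $480,550

Combined assessed value = 1,340,476.
Pro-rata shares before constraints: Unit 5B 2,884,737.36; Unit 2A 3,603,996.55; Unit 4B 374,616.08.
Held at cap: Unit 5B ($1,759,700); balance $5,103,650 reallocated over remaining assessed value 777,060.
Shares after redistribution: Unit 2A 4,623,103.25 → $4,623,100; Unit 4B 480,546.75 → $480,550.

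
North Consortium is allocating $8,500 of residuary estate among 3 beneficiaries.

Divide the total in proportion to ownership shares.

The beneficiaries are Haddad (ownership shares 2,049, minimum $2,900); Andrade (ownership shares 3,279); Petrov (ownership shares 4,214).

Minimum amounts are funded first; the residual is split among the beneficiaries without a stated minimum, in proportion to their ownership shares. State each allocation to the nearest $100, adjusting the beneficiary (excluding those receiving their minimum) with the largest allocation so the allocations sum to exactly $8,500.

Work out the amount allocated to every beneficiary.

Haddad: $2,900 · Andrade: $2,500 · Petrov: $3,100

Guaranteed amounts: Haddad $2,900. Remaining pool $5,600.
Remaining pool split over remaining ownership shares 7,493: Andrade 2,450.61 → $2,500; Petrov 3,149.39 → $3,100.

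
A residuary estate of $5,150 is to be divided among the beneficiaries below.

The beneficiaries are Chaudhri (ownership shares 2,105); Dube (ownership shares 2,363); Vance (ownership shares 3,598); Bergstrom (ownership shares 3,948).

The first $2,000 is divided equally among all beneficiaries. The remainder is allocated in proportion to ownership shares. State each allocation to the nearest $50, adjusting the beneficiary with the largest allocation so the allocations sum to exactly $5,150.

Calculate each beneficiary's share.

First tranche $2,000 split equally: $500 each.
Remainder $3,150 by ownership shares (total 12,014): Chaudhri 551.92 → $550; Dube 619.56 → $600; Vance 943.37 → $950; Bergstrom 1,035.14 → $1,050.
Totals: Chaudhri $500 + $550 = $1,050; Dube $500 + $600 = $1,100; Vance $500 + $950 = $1,450; Bergstrom $500 + $1,050 = $1,550.

Chaudhri: $1,050 · Dube: $1,100 · Vance: $1,450 · Bergstrom: $1,550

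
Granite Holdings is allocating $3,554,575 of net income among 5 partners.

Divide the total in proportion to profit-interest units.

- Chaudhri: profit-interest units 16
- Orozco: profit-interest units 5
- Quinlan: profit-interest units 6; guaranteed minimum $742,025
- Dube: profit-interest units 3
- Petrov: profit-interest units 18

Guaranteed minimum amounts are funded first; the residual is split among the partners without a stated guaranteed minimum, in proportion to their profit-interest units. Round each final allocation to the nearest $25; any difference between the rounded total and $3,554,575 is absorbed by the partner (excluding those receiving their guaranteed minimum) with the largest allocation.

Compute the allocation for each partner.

Guaranteed amounts: Quinlan $742,025. Residual $2,812,550.
Residual split over remaining profit-interest units 42: Chaudhri 1,071,447.62 → $1,071,450; Orozco 334,827.38 → $334,825; Dube 200,896.43 → $200,900; Petrov 1,205,378.57 → $1,205,375.

Chaudhri: $1,071,450 · Orozco: $334,825 · Quinlan: $742,025 · Dube: $200,900 · Petrov: $1,205,375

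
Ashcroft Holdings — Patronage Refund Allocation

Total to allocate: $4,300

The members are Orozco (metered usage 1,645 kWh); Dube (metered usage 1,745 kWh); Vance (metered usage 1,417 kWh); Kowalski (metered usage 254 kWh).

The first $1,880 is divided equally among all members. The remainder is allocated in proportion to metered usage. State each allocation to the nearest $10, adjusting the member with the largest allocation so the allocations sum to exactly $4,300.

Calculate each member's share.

Equal tier: $1,880 ÷ 4 = $470 apiece.
Remainder $2,420 by metered usage (total 5,061): Orozco 786.58 → $790; Dube 834.40 → $830; Vance 677.56 → $680; Kowalski 121.45 → $120.
Totals: Orozco $470 + $790 = $1,260; Dube $470 + $830 = $1,300; Vance $470 + $680 = $1,150; Kowalski $470 + $120 = $590.

Orozco: $1,260 | Dube: $1,300 | Vance: $1,150 | Kowalski: $590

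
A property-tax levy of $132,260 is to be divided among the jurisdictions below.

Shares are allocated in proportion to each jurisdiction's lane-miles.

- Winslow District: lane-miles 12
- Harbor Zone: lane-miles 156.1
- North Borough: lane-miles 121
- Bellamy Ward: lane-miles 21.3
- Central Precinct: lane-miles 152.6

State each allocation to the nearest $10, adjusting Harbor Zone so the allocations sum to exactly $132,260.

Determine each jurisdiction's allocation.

Winslow District: $3,430 | Harbor Zone: $44,600 | North Borough: $34,560 | Bellamy Ward: $6,080 | Central Precinct: $43,590

Combined lane-miles = 463.
Raw shares: Winslow District 12/463 × $132,260 = 3,427.90; Harbor Zone 156.1/463 × $132,260 = 44,591.33; North Borough 121/463 × $132,260 = 34,564.71; Bellamy Ward 21.3/463 × $132,260 = 6,084.53; Central Precinct 152.6/463 × $132,260 = 43,591.52.
Rounded to nearest $10: Winslow District $3,430; Harbor Zone $44,590; North Borough $34,560; Bellamy Ward $6,080; Central Precinct $43,590. Sum = $132,250.
Difference $132,260 − $132,250 = +$10 applied to Harbor Zone: Harbor Zone becomes $44,600.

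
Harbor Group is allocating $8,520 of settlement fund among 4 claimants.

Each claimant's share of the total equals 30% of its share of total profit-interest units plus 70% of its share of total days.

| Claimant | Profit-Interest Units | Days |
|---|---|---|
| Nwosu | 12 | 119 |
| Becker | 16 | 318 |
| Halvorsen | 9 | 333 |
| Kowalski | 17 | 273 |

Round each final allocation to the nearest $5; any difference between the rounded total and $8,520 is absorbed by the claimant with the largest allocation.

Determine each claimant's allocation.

Totals — profit-interest units 54, days 1,043.
Blended shares (30% profit-interest units + 70% days): Nwosu 0.1465; Becker 0.3023; Halvorsen 0.2735; Kowalski 0.2777.
Pro-rata amounts: Nwosu 1,248.46; Becker 2,575.70; Halvorsen 2,330.13; Kowalski 2,365.71.
At nearest $5: Nwosu $1,250; Becker $2,575; Halvorsen $2,330; Kowalski $2,365. Sum = $8,520.
Rounded total matches; no reconciliation needed.

Nwosu: $1,250 · Becker: $2,575 · Halvorsen: $2,330 · Kowalski: $2,365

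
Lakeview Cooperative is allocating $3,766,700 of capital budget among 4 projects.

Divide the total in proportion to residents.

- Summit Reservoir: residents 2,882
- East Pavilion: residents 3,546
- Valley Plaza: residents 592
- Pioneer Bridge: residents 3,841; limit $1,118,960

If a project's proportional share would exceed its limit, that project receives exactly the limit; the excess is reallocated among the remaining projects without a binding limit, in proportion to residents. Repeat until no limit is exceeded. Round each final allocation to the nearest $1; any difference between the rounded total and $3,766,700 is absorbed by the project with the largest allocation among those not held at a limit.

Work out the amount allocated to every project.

Summit Reservoir: $1,087,007; East Pavilion: $1,337,448; Valley Plaza: $223,285; Pioneer Bridge: $1,118,960

Sum of residents: 10,861.
Pro-rata shares before constraints: Summit Reservoir 999,505.52; East Pavilion 1,229,787.15; Valley Plaza 205,311.33; Pioneer Bridge 1,332,096.00.
Capped: Pioneer Bridge ($1,118,960); residual $2,647,740 reallocated over remaining residents 7,020.
Remaining shares: Summit Reservoir 1,087,006.65 → $1,087,007; East Pavilion 1,337,448.15 → $1,337,448; Valley Plaza 223,285.20 → $223,285.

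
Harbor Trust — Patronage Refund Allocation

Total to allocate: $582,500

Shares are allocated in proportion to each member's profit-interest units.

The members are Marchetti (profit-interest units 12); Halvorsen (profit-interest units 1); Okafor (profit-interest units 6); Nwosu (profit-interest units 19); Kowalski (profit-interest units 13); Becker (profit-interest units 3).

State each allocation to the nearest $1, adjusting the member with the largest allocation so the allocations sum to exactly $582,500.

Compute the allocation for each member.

Total profit-interest units = 54.
Raw shares: Marchetti 12/54 × $582,500 = 129,444.44; Halvorsen 1/54 × $582,500 = 10,787.04; Okafor 6/54 × $582,500 = 64,722.22; Nwosu 19/54 × $582,500 = 204,953.70; Kowalski 13/54 × $582,500 = 140,231.48; Becker 3/54 × $582,500 = 32,361.11.
Rounded to nearest $1: Marchetti $129,444; Halvorsen $10,787; Okafor $64,722; Nwosu $204,954; Kowalski $140,231; Becker $32,361. Sum = $582,499.
Difference $582,500 − $582,499 = +$1 applied to largest allocation (Nwosu): Nwosu becomes $204,955.

Marchetti: $129,444 | Halvorsen: $10,787 | Okafor: $64,722 | Nwosu: $204,955 | Kowalski: $140,231 | Becker: $32,361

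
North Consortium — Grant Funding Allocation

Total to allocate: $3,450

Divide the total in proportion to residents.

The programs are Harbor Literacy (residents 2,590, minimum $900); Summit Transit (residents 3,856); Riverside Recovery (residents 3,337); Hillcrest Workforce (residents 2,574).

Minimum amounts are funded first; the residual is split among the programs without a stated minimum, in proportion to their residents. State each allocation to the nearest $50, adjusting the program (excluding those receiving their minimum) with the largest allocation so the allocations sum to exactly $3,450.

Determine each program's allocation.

Harbor Literacy: $900 · Summit Transit: $1,050 · Riverside Recovery: $850 · Hillcrest Workforce: $650

Fund the minimums — Harbor Literacy $900. Residual $2,550.
Residual split over remaining residents 9,767: Summit Transit 1,006.74 → $1,000; Riverside Recovery 871.23 → $850; Hillcrest Workforce 672.03 → $650.
Rounding difference +$50 applied to Summit Transit → $1,050.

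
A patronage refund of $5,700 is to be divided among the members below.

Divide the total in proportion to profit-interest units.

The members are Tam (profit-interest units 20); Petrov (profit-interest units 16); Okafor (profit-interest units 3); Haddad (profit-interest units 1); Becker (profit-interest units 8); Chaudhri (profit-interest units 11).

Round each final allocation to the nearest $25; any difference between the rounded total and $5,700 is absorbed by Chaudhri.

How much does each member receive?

Total profit-interest units = 59.
Unrounded shares: Tam 20/59 × $5,700 = 1,932.20; Petrov 16/59 × $5,700 = 1,545.76; Okafor 3/59 × $5,700 = 289.83; Haddad 1/59 × $5,700 = 96.61; Becker 8/59 × $5,700 = 772.88; Chaudhri 11/59 × $5,700 = 1,062.71.
Rounded to nearest $25: Tam $1,925; Petrov $1,550; Okafor $300; Haddad $100; Becker $775; Chaudhri $1,075. Sum = $5,725.
Difference $5,700 − $5,725 = −$25 applied to Chaudhri: Chaudhri becomes $1,050.

Tam: $1,925; Petrov: $1,550; Okafor: $300; Haddad: $100; Becker: $775; Chaudhri: $1,050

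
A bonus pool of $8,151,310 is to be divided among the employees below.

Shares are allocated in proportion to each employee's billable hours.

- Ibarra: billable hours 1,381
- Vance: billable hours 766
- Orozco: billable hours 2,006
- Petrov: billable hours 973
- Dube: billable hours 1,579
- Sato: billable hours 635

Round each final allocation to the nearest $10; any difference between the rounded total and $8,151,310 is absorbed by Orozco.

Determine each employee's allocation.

Total billable hours = 7,340.
Unrounded shares: Ibarra 1,381/7,340 × $8,151,310 = 1,533,645.66; Vance 766/7,340 × $8,151,310 = 850,668.05; Orozco 2,006/7,340 × $8,151,310 = 2,227,728.59; Petrov 973/7,340 × $8,151,310 = 1,080,548.31; Dube 1,579/7,340 × $8,151,310 = 1,753,531.13; Sato 635/7,340 × $8,151,310 = 705,188.26.
After rounding ($10): Ibarra $1,533,650; Vance $850,670; Orozco $2,227,730; Petrov $1,080,550; Dube $1,753,530; Sato $705,190. Sum = $8,151,320.
Difference $8,151,310 − $8,151,320 = −$10 applied to Orozco: Orozco becomes $2,227,720.

Ibarra: $1,533,650 | Vance: $850,670 | Orozco: $2,227,720 | Petrov: $1,080,550 | Dube: $1,753,530 | Sato: $705,190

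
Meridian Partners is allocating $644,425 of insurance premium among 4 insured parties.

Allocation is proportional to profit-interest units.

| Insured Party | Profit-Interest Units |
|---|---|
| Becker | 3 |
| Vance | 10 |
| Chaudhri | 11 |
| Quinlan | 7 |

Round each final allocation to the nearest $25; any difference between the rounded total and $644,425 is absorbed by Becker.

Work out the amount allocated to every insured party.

Total profit-interest units = 31.
Pro-rata amounts: Becker 3/31 × $644,425 = 62,363.71; Vance 10/31 × $644,425 = 207,879.03; Chaudhri 11/31 × $644,425 = 228,666.94; Quinlan 7/31 × $644,425 = 145,515.32.
At nearest $25: Becker $62,375; Vance $207,875; Chaudhri $228,675; Quinlan $145,525. Sum = $644,450.
Difference $644,425 − $644,450 = −$25 applied to Becker: Becker becomes $62,350.

Becker: $62,350 · Vance: $207,875 · Chaudhri: $228,675 · Quinlan: $145,525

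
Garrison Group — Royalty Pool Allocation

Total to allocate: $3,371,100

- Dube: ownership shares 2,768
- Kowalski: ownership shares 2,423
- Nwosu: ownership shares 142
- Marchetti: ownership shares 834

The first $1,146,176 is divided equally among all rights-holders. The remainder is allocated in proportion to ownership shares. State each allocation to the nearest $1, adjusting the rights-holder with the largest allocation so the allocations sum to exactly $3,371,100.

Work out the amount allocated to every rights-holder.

Dube: $1,285,180; Kowalski: $1,160,711; Nwosu: $337,775; Marchetti: $587,434

Equal tier: $1,146,176 ÷ 4 = $286,544 apiece.
Remainder $2,224,924 by ownership shares (total 6,167): Dube 998,636.23 → $998,636; Kowalski 874,167.48 → $874,167; Nwosu 51,230.62 → $51,231; Marchetti 300,889.67 → $300,890.
Totals: Dube $286,544 + $998,636 = $1,285,180; Kowalski $286,544 + $874,167 = $1,160,711; Nwosu $286,544 + $51,231 = $337,775; Marchetti $286,544 + $300,890 = $587,434.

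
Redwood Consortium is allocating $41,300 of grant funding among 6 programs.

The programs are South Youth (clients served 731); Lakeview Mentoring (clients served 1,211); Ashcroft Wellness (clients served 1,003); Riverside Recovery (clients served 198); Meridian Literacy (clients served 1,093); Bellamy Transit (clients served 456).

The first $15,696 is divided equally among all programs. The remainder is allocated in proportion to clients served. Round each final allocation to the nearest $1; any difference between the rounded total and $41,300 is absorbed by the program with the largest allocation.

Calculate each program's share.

$15,696 shared equally gives $2,616 per program.
Remainder $25,604 by clients served (total 4,692): South Youth 3,989.03 → $3,989; Lakeview Mentoring 6,608.36 → $6,608; Ashcroft Wellness 5,473.32 → $5,473; Riverside Recovery 1,080.48 → $1,080; Meridian Literacy 5,964.44 → $5,964; Bellamy Transit 2,488.37 → $2,488.
Rounding difference +$2 on remainder applied to Lakeview Mentoring.
Totals: South Youth $2,616 + $3,989 = $6,605; Lakeview Mentoring $2,616 + $6,610 = $9,226; Ashcroft Wellness $2,616 + $5,473 = $8,089; Riverside Recovery $2,616 + $1,080 = $3,696; Meridian Literacy $2,616 + $5,964 = $8,580; Bellamy Transit $2,616 + $2,488 = $5,104.

South Youth: $6,605 · Lakeview Mentoring: $9,226 · Ashcroft Wellness: $8,089 · Riverside Recovery: $3,696 · Meridian Literacy: $8,580 · Bellamy Transit: $5,104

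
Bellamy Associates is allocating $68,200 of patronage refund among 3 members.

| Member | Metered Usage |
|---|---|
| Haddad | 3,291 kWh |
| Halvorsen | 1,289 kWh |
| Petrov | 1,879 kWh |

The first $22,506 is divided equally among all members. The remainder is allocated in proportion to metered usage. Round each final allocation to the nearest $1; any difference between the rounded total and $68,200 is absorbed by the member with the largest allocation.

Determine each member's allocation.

Equal tier: $22,506 ÷ 3 = $7,502 apiece.
Remainder $45,694 by metered usage (total 6,459): Haddad 23,282.08 → $23,282; Halvorsen 9,118.99 → $9,119; Petrov 13,292.93 → $13,293.
Totals: Haddad $7,502 + $23,282 = $30,784; Halvorsen $7,502 + $9,119 = $16,621; Petrov $7,502 + $13,293 = $20,795.

Haddad: $30,784 | Halvorsen: $16,621 | Petrov: $20,795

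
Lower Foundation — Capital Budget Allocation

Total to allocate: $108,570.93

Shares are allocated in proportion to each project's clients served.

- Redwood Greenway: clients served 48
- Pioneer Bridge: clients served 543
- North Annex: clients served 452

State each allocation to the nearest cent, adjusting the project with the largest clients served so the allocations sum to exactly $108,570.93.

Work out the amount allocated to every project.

Clients served total: 48 + 543 + 452 = 1,043.
Raw shares: Redwood Greenway 4,996.5529; Pioneer Bridge 56,523.5043; North Annex 47,050.8728.
Rounded to nearest cent: Redwood Greenway $4,996.55; Pioneer Bridge $56,523.50; North Annex $47,050.87. Sum = $108,570.92.
Difference $108,570.93 − $108,570.92 = +$0.01 applied to largest clients served (Pioneer Bridge): Pioneer Bridge becomes $56,523.51.

Redwood Greenway: $4,996.55 | Pioneer Bridge: $56,523.51 | North Annex: $47,050.87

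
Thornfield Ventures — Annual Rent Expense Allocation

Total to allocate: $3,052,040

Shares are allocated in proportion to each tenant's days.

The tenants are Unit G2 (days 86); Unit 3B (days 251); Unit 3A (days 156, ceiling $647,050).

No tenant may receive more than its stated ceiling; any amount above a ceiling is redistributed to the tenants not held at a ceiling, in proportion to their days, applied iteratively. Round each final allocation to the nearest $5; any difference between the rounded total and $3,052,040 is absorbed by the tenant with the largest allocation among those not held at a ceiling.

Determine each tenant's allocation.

Combined days = 493.
Unconstrained shares: Unit G2 532,404.54; Unit 3B 1,553,878.38; Unit 3A 965,757.08.
Held at cap: Unit 3A ($647,050); balance $2,404,990 reallocated over remaining days 337.
Remaining shares: Unit G2 613,736.32 → $613,735; Unit 3B 1,791,253.68 → $1,791,255.

Unit G2: $613,735; Unit 3B: $1,791,255; Unit 3A: $647,050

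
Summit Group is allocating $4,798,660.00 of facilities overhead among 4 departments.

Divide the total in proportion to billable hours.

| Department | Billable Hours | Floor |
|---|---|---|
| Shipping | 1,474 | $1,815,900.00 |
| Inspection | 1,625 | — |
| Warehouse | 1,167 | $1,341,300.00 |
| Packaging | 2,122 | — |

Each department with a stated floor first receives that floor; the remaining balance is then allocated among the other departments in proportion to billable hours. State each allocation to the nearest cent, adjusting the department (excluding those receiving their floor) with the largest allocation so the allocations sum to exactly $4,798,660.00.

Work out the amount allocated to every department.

Shipping: $1,815,900.00 | Inspection: $711,868.83 | Warehouse: $1,341,300.00 | Packaging: $929,591.17

Guaranteed amounts: Shipping $1,815,900.00; Warehouse $1,341,300.00. Remaining pool $1,641,460.00.
Remaining pool split over remaining billable hours 3,747: Inspection 711,868.8284 → $711,868.83; Packaging 929,591.1716 → $929,591.17.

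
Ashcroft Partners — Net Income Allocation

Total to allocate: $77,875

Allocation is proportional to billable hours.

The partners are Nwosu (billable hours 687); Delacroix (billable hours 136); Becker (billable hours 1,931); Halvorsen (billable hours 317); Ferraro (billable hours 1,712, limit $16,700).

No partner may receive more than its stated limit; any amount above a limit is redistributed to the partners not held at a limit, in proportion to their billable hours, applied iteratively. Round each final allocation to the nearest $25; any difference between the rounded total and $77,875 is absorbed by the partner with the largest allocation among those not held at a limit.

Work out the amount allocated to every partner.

Sum of billable hours: 4,783.
Pro-rata shares before constraints: Nwosu 11,185.47; Delacroix 2,214.30; Becker 31,439.81; Halvorsen 5,161.27; Ferraro 27,874.14.
Cap binds for Ferraro ($16,700); balance $61,175 reallocated over remaining billable hours 3,071.
Shares after redistribution: Nwosu 13,685.19 → $13,675; Delacroix 2,709.15 → $2,700; Becker 38,465.95 → $38,475; Halvorsen 6,314.71 → $6,325.

Nwosu: $13,675; Delacroix: $2,700; Becker: $38,475; Halvorsen: $6,325; Ferraro: $16,700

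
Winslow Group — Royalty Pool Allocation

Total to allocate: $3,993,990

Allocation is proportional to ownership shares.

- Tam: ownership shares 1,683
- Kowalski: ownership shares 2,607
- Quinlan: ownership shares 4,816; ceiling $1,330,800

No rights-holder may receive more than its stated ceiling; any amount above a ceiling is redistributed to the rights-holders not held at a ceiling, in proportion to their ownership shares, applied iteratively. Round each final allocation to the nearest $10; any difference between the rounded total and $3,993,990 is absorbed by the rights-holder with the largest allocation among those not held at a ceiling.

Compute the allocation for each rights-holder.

Combined ownership shares = 9,106.
Proportional shares (ignoring caps): Tam 738,181.99; Kowalski 1,143,458.37; Quinlan 2,112,349.64.
Capped: Quinlan ($1,330,800); remaining pool $2,663,190 reallocated over remaining ownership shares 4,290.
Remaining shares: Tam 1,044,789.92 → $1,044,790; Kowalski 1,618,400.08 → $1,618,400.

Tam: $1,044,790 · Kowalski: $1,618,400 · Quinlan: $1,330,800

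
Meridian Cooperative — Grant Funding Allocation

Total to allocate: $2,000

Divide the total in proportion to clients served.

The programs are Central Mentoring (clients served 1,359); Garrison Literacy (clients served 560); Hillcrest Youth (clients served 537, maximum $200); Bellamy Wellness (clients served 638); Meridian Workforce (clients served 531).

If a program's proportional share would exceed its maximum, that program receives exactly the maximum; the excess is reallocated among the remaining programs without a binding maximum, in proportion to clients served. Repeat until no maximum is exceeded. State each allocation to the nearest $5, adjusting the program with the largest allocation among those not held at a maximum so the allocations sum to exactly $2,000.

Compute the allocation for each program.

Clients served total: 3,625.
Unconstrained shares: Central Mentoring 749.79; Garrison Literacy 308.97; Hillcrest Youth 296.28; Bellamy Wellness 352.00; Meridian Workforce 292.97.
Held at cap: Hillcrest Youth ($200); balance $1,800 reallocated over remaining clients served 3,088.
Redistributed shares: Central Mentoring 792.16 → $790; Garrison Literacy 326.42 → $325; Bellamy Wellness 371.89 → $370; Meridian Workforce 309.52 → $310.
Rounding difference +$5 applied to Central Mentoring → $795.

Central Mentoring: $795 · Garrison Literacy: $325 · Hillcrest Youth: $200 · Bellamy Wellness: $370 · Meridian Workforce: $310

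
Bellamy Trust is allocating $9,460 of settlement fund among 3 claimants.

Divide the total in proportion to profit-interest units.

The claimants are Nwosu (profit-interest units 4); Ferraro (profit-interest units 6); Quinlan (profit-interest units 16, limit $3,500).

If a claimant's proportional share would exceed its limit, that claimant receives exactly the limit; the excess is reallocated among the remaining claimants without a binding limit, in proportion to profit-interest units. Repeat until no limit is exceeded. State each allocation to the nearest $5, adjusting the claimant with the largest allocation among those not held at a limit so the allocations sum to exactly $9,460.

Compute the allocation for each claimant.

Nwosu: $2,385 · Ferraro: $3,575 · Quinlan: $3,500

Profit-interest units total: 26.
Unconstrained shares: Nwosu 1,455.38; Ferraro 2,183.08; Quinlan 5,821.54.
Cap binds for Quinlan ($3,500); residual $5,960 reallocated over remaining profit-interest units 10.
Remaining shares: Nwosu 2,384.00 → $2,385; Ferraro 3,576.00 → $3,575.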